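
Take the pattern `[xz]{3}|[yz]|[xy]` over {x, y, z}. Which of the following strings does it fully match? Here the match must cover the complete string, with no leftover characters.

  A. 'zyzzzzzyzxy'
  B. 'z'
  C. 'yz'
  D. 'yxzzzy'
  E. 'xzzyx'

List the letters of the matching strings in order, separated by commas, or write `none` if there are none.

B

A → no match
B → match
C → no match
D → no match
E → no match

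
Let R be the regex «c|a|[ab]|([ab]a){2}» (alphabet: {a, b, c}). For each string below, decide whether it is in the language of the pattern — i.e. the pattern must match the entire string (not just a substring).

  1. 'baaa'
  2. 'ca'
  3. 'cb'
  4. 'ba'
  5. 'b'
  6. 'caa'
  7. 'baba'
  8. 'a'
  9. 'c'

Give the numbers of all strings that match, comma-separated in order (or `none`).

1, 5, 7, 8, 9

1 → match
2 → no match
3 → no match
4 → no match
5 → match
6 → no match
7 → match
8 → match
9 → match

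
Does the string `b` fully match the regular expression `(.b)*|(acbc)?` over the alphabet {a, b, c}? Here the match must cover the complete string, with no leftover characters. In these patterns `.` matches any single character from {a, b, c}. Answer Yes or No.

No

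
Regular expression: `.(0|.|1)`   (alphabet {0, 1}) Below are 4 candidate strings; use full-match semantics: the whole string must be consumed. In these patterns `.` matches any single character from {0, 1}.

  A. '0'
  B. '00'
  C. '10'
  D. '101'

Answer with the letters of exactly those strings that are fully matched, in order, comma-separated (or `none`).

A → no match
B → match
C → match
D → no match

B, C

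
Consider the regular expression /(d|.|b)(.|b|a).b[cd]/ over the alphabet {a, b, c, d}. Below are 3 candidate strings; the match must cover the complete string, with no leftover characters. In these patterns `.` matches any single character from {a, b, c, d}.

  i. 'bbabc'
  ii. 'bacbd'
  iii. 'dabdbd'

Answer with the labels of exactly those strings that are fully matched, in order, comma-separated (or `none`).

i → match
ii → match
iii → no match

i, ii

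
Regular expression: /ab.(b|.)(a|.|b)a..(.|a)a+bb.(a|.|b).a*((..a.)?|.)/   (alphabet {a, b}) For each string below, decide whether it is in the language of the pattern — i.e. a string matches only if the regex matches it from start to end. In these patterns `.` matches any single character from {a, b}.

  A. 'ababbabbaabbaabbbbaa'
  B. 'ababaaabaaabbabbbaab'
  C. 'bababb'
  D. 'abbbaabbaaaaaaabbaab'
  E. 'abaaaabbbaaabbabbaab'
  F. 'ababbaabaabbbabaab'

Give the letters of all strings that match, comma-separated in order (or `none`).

B, D, E, F

A → no match
B → match
C. 'bababb' → no match — must start with 'ab'
D → match
E → match
F → match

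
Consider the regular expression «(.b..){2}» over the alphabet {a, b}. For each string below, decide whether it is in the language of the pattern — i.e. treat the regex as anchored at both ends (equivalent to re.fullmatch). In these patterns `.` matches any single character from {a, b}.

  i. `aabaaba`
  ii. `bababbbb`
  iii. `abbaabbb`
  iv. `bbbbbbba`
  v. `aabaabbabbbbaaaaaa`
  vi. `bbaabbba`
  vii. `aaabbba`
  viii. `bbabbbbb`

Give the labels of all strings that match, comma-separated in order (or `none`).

iii, iv, vi, viii

i. `aabaaba` → no match
ii. `bababbbb` → no match
iii. `abbaabbb` → match
iv. `bbbbbbba` → match
v → no match
vi. `bbaabbba` → match
vii. `aaabbba` → no match
viii. `bbabbbbb` → match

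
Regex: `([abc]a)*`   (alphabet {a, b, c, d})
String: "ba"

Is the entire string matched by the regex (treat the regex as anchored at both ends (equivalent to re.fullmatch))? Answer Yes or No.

Yes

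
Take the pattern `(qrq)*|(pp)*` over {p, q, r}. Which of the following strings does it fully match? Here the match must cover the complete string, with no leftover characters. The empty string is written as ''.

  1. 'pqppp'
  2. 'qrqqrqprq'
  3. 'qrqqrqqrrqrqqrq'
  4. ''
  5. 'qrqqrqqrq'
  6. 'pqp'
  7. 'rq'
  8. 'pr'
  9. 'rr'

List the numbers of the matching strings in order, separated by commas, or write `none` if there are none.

1 → no match
2 → no match
3 → no match
4 → match
5 → match
6 → no match
7 → no match
8 → no match
9 → no match

4, 5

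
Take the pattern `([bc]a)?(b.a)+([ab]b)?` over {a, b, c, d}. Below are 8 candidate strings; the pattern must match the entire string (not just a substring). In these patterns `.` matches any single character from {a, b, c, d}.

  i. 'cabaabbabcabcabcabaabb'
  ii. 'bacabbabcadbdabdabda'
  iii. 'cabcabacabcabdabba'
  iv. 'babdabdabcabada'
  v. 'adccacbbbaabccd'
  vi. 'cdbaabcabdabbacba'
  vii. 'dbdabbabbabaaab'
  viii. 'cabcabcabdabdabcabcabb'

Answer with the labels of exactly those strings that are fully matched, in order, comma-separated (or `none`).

i, viii

i → match
ii → no match
iii → no match
iv → no match
v → no match
vi → no match
vii → no match
viii → match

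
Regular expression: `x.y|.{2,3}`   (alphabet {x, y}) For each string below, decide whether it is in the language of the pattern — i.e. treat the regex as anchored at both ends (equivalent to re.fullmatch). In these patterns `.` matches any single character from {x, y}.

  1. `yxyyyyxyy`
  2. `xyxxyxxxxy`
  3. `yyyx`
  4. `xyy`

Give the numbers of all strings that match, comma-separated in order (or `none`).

4

1 → no match
2 → no match
3 → no match
4 → match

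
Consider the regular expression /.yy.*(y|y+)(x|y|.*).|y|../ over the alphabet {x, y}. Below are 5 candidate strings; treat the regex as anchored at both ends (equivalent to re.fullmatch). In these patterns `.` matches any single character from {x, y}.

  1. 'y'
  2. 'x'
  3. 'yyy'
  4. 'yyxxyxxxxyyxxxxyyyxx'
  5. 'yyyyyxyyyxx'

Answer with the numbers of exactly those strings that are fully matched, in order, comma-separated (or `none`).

1. 'y' → match
2. 'x' → no match
3. 'yyy' → no match
4 → no match
5. 'yyyyyxyyyxx' → match

1, 5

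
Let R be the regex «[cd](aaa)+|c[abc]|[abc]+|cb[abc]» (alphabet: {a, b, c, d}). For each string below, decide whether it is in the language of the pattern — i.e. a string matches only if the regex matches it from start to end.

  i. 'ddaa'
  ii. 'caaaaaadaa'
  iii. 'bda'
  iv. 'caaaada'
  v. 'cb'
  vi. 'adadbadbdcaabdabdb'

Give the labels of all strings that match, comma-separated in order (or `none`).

v

i → no match
ii → no match
iii → no match
iv → no match
v → match
vi → no match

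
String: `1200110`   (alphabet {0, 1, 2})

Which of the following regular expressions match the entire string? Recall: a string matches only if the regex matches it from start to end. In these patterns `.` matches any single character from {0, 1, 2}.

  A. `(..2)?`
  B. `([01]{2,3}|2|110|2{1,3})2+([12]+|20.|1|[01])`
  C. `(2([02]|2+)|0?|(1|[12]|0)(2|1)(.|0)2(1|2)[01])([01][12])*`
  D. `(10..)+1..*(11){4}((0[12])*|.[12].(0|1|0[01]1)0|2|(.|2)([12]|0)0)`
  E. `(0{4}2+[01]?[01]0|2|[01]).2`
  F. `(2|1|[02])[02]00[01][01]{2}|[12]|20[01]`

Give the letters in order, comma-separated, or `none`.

F

A → no match
B → no match
C → no match
D → no match — must start with `10`
E → no match — must end with `2`
F → match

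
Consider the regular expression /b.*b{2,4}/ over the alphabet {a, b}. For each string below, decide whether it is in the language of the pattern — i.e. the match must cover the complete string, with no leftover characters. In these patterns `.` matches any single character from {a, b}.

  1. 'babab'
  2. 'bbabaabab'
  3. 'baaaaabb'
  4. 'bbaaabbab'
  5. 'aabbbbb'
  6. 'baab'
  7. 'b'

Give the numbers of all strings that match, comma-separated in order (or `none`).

3

1. 'babab' → no match
2. 'bbabaabab' → no match
3. 'baaaaabb' → match
4. 'bbaaabbab' → no match
5. 'aabbbbb' → no match — must start with 'b'
6. 'baab' → no match
7. 'b' → no match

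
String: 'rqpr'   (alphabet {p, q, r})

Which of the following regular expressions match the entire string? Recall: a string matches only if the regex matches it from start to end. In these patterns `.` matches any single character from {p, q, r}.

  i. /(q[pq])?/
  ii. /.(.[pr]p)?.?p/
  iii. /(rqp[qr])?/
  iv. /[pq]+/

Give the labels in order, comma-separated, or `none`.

iii

i → no match
ii → no match — must end with 'p'
iii → match
iv → no match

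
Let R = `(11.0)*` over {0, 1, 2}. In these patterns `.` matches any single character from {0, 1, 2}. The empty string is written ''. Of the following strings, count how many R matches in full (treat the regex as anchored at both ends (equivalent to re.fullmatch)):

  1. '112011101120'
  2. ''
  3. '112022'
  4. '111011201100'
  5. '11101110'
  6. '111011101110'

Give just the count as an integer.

5

1 → match
2 → match
3 → no match
4 → match
5 → match
6 → match
Total matched: 5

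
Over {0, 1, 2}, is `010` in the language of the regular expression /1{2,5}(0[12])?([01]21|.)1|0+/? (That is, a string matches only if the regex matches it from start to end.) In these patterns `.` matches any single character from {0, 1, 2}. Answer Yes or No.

No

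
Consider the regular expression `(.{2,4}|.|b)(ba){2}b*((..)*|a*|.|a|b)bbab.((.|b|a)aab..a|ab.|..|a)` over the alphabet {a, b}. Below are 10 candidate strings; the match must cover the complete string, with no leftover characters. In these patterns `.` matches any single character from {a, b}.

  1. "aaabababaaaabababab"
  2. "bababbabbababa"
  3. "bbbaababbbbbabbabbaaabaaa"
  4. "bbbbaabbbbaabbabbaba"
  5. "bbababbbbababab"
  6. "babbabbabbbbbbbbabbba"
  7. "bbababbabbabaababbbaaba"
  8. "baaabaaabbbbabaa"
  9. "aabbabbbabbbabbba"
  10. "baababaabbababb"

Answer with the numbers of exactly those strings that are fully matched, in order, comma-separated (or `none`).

10

1 → no match
2 → no match
3 → no match
4 → no match
5 → no match
6 → no match
7 → no match
8 → no match
9 → no match
10 → match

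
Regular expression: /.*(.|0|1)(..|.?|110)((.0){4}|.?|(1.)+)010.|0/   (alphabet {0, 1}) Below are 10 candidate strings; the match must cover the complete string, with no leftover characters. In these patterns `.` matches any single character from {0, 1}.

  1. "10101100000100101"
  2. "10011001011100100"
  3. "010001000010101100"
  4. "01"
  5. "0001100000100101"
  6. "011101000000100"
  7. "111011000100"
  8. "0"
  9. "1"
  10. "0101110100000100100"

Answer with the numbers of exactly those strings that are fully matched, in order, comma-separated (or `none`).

1 → match
2 → match
3 → no match
4 → no match
5 → match
6 → match
7 → match
8 → match
9 → no match
10 → match

1, 2, 5, 6, 7, 8, 10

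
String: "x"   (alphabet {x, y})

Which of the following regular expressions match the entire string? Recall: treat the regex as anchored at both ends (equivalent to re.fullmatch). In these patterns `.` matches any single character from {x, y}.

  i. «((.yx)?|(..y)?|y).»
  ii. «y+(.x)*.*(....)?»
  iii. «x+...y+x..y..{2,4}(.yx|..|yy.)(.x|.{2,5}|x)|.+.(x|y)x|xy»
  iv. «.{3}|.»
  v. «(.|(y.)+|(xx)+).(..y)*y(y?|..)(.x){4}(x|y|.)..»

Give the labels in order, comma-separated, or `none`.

i → match
ii → no match — must start with "y"
iii → no match
iv → match
v → no match

i, iv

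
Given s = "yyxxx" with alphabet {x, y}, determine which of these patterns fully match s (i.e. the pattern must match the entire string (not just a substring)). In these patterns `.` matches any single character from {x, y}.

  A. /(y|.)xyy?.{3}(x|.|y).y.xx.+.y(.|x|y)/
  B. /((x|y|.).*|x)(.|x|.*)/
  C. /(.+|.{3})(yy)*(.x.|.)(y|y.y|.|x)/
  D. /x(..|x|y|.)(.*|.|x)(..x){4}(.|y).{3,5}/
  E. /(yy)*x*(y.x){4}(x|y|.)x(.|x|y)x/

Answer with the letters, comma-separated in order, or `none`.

B, C

A → no match
B → match
C → match
D → no match — must start with "x"
E → no match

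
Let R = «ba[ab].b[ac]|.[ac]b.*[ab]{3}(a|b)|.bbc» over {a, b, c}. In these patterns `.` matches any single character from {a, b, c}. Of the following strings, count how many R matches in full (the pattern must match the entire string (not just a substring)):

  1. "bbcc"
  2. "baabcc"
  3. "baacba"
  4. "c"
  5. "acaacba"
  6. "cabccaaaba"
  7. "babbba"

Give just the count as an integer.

1 → no match
2 → no match
3 → match
4 → no match
5 → no match
6 → match
7 → match
Total matched: 3

3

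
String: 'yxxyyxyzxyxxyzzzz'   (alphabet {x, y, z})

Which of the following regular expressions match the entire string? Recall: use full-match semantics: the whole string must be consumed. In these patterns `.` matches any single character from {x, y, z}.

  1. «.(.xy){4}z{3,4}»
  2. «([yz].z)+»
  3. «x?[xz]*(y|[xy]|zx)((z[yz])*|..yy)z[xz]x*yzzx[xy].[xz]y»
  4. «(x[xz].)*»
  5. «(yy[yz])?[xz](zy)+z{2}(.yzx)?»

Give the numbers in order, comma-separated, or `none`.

1 → match
2 → no match
3 → no match — must end with 'y'
4 → no match
5 → no match

1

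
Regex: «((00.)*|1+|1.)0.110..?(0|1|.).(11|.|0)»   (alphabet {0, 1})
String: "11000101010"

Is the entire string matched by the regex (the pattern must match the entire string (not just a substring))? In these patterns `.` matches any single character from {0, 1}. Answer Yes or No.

No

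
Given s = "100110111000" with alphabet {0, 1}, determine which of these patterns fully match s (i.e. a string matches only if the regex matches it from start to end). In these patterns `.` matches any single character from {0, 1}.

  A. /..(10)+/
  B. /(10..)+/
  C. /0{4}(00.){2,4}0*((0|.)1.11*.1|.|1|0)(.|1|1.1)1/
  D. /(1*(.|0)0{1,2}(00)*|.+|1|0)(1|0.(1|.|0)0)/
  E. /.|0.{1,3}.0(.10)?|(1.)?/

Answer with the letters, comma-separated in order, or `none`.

A → no match — must end with "10"
B → match
C → no match — must start with "0"
D → no match
E → no match

B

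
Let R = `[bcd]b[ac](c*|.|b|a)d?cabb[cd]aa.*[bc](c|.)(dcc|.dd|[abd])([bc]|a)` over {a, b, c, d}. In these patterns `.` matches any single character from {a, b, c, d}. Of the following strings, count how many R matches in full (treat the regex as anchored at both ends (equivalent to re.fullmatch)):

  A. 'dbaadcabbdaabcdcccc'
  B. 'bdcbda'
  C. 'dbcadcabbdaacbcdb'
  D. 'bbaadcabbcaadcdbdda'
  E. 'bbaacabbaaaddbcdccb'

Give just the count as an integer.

A → no match
B. 'bdcbda' → no match
C → match
D → match
E → no match
Total matched: 2

2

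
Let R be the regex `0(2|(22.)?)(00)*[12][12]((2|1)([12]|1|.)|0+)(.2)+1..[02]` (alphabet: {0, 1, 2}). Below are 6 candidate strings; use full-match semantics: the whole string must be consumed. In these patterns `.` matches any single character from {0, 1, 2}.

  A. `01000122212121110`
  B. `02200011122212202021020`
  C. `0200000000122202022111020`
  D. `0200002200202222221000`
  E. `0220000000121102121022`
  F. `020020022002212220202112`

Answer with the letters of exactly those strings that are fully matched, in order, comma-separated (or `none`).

E

A → no match
B → no match
C → no match
D → no match
E → match
F → no match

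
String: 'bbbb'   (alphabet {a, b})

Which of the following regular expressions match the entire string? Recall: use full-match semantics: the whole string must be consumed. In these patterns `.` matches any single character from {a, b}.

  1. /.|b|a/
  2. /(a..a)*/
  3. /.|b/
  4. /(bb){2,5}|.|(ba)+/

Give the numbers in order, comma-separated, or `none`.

1 → no match
2 → no match
3 → no match
4 → match

4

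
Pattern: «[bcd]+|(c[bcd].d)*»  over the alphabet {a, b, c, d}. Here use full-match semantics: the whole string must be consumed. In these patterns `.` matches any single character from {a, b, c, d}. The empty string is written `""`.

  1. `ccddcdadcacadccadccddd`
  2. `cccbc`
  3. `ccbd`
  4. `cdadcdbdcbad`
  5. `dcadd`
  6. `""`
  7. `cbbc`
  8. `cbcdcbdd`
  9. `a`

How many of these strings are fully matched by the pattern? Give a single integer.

1 → no match
2 → match
3 → match
4 → match
5 → no match
6 → match
7 → match
8 → match
9 → no match
Total matched: 6

6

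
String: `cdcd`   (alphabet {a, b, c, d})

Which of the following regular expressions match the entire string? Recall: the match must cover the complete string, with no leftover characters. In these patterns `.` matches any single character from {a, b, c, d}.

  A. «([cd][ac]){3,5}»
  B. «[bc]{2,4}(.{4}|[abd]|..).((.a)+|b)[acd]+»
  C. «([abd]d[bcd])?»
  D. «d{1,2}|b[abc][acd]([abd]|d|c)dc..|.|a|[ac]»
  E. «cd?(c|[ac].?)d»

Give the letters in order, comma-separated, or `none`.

E

A → no match
B → no match
C → no match
D → no match
E → match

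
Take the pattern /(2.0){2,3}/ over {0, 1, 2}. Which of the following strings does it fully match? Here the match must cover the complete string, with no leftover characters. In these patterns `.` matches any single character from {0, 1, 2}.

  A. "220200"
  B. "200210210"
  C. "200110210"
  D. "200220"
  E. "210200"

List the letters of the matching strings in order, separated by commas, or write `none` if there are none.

A. "220200" → match
B. "200210210" → match
C. "200110210" → no match
D. "200220" → match
E. "210200" → match

A, B, D, E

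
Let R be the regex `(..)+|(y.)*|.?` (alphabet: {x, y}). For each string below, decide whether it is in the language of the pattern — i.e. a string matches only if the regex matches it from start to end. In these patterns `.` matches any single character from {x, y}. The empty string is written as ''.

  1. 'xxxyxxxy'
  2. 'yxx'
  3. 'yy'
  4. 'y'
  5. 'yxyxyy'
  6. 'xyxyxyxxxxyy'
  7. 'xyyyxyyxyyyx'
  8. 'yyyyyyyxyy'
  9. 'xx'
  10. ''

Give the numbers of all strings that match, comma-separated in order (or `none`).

1 → match
2 → no match
3 → match
4 → match
5 → match
6 → match
7 → match
8 → match
9 → match
10 → match

1, 3, 4, 5, 6, 7, 8, 9, 10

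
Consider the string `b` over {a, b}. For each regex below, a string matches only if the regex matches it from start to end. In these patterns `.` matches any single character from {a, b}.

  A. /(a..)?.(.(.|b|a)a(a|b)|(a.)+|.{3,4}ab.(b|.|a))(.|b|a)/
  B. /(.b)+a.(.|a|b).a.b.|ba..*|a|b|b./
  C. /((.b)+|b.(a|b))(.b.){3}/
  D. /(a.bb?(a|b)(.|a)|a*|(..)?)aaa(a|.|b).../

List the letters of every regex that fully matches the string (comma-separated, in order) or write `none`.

B

A → no match
B → match
C → no match
D → no match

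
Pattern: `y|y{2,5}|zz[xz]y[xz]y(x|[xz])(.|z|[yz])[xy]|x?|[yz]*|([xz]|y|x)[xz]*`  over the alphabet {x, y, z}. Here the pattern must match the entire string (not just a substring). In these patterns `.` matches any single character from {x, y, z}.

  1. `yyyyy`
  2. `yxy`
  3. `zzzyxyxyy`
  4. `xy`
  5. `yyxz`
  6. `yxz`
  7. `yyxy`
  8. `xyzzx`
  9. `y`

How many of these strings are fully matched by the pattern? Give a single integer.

1 → match
2 → no match
3 → match
4 → no match
5 → no match
6 → match
7 → no match
8 → no match
9 → match
Total matched: 4

4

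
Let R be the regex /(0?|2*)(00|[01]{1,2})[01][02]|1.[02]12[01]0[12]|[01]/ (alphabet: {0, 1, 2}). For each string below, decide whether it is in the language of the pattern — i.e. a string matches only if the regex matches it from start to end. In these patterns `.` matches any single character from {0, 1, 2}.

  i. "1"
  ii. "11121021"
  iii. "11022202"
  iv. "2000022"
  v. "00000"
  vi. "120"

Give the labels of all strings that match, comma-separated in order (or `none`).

i, v

i → match
ii → no match
iii → no match
iv → no match
v → match
vi → no match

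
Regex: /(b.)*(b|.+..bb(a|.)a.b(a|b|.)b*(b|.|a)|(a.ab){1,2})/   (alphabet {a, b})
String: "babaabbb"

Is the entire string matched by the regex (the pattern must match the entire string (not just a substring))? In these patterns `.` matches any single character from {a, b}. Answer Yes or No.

No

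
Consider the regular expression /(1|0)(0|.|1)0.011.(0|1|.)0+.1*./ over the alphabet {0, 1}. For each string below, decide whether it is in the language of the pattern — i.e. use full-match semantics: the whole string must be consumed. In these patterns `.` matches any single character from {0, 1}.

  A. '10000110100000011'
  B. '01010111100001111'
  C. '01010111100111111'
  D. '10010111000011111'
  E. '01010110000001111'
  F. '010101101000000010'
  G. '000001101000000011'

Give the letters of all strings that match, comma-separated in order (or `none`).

A, B, C, D, E, F, G

A → match
B → match
C → match
D → match
E → match
F → match
G → match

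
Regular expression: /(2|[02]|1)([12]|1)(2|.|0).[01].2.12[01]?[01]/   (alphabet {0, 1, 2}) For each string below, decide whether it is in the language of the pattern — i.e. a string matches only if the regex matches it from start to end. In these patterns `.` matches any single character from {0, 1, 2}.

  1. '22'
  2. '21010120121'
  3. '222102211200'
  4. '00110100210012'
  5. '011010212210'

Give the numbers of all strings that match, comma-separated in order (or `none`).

1 → no match
2 → match
3 → match
4 → no match
5 → no match

2, 3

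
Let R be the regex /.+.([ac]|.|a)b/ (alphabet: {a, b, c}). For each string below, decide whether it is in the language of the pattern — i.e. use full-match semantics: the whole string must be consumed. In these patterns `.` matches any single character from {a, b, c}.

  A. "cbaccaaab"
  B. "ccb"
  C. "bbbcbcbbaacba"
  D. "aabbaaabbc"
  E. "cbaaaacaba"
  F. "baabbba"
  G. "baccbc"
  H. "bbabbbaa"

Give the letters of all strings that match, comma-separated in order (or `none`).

A

A. "cbaccaaab" → match
B. "ccb" → no match
C → no match — must end with "b"
D. "aabbaaabbc" → no match — must end with "b"
E. "cbaaaacaba" → no match — must end with "b"
F. "baabbba" → no match — must end with "b"
G. "baccbc" → no match — must end with "b"
H. "bbabbbaa" → no match — must end with "b"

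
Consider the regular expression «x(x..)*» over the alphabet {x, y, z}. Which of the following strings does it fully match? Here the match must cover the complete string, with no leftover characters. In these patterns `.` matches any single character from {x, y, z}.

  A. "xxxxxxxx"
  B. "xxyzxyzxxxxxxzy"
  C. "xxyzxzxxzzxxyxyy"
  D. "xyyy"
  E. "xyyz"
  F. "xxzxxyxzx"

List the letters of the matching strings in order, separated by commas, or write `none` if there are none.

A → no match
B → no match
C → match
D → no match
E → no match
F → no match

C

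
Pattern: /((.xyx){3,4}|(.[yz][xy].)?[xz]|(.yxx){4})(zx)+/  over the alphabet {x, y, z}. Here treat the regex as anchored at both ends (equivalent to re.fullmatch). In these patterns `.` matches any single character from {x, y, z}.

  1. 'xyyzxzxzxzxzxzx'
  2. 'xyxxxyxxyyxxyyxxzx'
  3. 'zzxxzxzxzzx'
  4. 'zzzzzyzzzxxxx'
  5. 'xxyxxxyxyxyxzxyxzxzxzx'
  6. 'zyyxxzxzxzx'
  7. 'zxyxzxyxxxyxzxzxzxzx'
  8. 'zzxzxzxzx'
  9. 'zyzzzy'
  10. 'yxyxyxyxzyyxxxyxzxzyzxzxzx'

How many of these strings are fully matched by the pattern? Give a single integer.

1 → match
2 → match
3 → no match
4 → no match — must end with 'zx'
5 → match
6 → match
7 → match
8 → match
9 → no match — must end with 'zx'
10 → no match
Total matched: 6

6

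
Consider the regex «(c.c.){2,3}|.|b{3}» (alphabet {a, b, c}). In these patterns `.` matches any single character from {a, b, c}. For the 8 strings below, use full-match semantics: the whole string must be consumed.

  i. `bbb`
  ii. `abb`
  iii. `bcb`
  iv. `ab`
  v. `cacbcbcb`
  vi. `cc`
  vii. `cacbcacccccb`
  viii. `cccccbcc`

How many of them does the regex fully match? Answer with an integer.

4

i → match
ii → no match
iii → no match
iv → no match
v → match
vi → no match
vii → match
viii → match
Total matched: 4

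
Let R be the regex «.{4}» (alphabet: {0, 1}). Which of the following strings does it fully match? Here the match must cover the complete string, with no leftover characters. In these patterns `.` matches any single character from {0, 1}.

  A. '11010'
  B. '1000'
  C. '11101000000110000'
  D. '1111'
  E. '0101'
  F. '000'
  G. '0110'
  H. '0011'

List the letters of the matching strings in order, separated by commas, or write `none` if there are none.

B, D, E, G, H

A → no match
B → match
C → no match
D → match
E → match
F → no match
G → match
H → match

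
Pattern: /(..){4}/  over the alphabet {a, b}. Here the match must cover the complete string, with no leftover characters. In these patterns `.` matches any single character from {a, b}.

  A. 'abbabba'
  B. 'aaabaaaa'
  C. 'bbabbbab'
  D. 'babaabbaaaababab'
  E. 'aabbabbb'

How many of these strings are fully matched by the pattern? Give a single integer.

A. 'abbabba' → no match
B. 'aaabaaaa' → match
C. 'bbabbbab' → match
D → no match
E. 'aabbabbb' → match
Total matched: 3

3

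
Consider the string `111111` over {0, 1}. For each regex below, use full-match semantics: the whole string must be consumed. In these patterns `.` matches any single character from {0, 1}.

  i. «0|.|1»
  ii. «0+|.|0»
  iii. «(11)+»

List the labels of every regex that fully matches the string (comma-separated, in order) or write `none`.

iii

i → no match
ii → no match
iii → match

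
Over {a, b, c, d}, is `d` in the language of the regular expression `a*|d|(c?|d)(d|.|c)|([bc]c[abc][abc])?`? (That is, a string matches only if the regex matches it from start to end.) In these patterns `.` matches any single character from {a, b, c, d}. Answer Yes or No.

Yes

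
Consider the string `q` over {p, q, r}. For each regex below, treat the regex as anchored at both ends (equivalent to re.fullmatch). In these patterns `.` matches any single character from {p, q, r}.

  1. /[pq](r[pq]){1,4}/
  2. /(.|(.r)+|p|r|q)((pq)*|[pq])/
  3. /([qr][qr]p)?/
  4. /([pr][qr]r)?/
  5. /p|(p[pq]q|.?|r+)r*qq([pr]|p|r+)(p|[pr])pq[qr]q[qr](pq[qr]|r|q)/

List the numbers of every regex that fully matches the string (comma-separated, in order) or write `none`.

1 → no match
2 → match
3 → no match
4 → no match
5 → no match

2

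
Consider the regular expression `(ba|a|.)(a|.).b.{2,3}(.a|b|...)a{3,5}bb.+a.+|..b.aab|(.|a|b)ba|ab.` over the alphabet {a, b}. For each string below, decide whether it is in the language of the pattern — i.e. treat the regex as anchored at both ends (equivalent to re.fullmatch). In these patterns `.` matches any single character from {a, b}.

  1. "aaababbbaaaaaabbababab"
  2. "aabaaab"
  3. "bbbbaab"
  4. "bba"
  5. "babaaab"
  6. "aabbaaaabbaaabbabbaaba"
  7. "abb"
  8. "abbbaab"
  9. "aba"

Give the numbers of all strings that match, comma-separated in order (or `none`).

1 → match
2. "aabaaab" → match
3. "bbbbaab" → match
4. "bba" → match
5. "babaaab" → match
6 → match
7. "abb" → match
8. "abbbaab" → match
9. "aba" → match

1, 2, 3, 4, 5, 6, 7, 8, 9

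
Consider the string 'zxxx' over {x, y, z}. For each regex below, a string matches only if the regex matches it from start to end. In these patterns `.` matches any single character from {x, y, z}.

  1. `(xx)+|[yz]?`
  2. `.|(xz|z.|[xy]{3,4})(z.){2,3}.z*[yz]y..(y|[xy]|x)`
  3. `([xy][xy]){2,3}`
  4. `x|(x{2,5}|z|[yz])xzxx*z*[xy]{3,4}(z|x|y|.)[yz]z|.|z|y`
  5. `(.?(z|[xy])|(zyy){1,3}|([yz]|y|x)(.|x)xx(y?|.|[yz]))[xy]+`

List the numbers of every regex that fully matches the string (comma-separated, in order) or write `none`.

1 → no match
2 → no match
3 → no match
4 → no match
5 → match

5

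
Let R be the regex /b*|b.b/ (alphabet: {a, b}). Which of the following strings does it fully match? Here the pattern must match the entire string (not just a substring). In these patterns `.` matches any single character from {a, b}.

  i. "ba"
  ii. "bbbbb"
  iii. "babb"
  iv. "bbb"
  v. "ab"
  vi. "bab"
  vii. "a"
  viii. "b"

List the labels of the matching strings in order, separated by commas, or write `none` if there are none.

i → no match
ii → match
iii → no match
iv → match
v → no match
vi → match
vii → no match
viii → match

ii, iv, vi, viii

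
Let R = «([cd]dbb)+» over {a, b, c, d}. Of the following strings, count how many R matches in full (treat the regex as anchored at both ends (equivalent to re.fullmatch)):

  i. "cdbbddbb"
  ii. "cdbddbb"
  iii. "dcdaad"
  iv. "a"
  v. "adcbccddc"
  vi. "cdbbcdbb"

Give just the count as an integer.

i → match
ii → no match
iii → no match — must end with "dbb"
iv → no match — must end with "dbb"
v → no match — must end with "dbb"
vi → match
Total matched: 2

2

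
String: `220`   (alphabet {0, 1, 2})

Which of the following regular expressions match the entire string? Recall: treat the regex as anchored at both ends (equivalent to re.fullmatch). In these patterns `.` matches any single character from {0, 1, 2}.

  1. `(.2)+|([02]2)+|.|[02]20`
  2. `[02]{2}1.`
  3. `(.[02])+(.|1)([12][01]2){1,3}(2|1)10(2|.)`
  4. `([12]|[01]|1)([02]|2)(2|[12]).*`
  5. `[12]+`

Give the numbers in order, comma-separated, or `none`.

1 → match
2 → no match
3 → no match
4 → no match
5 → no match

1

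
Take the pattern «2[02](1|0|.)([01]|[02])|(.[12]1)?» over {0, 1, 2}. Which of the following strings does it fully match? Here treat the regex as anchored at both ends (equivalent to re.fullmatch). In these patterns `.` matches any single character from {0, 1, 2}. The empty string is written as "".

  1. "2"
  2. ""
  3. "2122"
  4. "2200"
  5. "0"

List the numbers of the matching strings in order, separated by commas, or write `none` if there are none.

1 → no match
2 → match
3 → no match
4 → match
5 → no match

2, 4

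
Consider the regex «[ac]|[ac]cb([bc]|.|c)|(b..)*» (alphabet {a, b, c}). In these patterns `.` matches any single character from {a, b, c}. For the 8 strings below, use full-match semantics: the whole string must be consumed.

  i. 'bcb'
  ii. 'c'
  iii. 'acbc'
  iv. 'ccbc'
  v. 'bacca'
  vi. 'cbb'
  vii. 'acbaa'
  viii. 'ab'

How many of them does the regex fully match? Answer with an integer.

i → match
ii → match
iii → match
iv → match
v → no match
vi → no match
vii → no match
viii → no match
Total matched: 4

4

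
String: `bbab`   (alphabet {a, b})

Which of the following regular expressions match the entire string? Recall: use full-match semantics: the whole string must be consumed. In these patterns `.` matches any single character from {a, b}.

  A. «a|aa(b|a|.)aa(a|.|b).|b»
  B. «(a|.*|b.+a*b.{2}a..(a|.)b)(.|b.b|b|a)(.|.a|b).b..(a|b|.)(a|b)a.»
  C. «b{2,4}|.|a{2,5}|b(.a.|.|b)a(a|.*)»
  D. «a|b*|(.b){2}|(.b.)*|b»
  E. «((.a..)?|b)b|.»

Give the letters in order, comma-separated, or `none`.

A → no match
B → no match
C → match
D → match
E → no match

C, D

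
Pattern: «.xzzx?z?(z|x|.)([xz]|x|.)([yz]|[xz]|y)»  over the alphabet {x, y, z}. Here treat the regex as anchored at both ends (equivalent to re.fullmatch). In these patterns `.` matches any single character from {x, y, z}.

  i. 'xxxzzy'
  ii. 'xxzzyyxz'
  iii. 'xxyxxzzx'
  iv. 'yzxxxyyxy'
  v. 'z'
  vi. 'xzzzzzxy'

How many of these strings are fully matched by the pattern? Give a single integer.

i. 'xxxzzy' → no match
ii. 'xxzzyyxz' → no match
iii. 'xxyxxzzx' → no match
iv. 'yzxxxyyxy' → no match
v. 'z' → no match
vi. 'xzzzzzxy' → no match
Total matched: 0

0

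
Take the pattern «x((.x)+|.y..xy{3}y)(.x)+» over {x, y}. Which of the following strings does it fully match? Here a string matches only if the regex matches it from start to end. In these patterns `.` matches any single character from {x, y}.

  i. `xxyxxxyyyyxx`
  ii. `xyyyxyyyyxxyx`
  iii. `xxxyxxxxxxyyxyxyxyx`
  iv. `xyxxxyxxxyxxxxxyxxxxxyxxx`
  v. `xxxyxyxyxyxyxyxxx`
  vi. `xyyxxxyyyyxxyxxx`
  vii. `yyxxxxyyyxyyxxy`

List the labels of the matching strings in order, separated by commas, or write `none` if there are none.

i, iv, v, vi

i → match
ii → no match
iii → no match
iv → match
v → match
vi → match
vii → no match — must start with `x`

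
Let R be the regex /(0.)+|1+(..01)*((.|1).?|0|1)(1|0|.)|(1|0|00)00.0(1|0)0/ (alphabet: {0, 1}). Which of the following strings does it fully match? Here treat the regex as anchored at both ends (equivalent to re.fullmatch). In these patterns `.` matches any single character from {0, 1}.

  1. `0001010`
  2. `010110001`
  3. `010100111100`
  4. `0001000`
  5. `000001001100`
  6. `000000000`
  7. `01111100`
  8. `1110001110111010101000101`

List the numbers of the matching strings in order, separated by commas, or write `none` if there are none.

1 → match
2 → no match
3 → no match
4 → match
5 → no match
6 → no match
7 → no match
8 → match

1, 4, 8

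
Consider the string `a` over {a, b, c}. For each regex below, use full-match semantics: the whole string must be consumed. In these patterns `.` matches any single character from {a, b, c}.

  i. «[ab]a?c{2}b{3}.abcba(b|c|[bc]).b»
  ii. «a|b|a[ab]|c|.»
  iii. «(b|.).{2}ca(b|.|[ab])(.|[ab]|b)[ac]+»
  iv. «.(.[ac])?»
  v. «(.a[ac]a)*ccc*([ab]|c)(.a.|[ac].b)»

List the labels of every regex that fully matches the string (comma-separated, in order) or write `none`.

i → no match — must end with `b`
ii → match
iii → no match
iv → match
v → no match

ii, iv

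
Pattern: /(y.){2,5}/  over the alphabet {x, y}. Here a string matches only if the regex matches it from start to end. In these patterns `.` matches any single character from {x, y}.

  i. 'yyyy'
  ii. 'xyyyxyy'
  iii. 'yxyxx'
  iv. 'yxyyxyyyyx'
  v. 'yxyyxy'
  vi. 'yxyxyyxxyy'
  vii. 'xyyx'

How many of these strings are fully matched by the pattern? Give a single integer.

i → match
ii → no match — must start with 'y'
iii → no match
iv → no match
v → no match
vi → no match
vii → no match — must start with 'y'
Total matched: 1

1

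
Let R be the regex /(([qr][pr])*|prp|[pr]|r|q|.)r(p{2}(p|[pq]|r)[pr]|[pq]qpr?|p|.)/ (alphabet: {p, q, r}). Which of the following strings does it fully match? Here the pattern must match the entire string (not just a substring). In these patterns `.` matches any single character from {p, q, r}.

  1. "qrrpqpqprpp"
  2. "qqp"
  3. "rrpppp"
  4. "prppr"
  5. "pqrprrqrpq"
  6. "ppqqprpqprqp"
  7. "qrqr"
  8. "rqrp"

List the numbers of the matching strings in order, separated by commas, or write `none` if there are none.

1 → no match
2 → no match
3 → match
4 → no match
5 → no match
6 → no match
7 → no match
8 → no match

3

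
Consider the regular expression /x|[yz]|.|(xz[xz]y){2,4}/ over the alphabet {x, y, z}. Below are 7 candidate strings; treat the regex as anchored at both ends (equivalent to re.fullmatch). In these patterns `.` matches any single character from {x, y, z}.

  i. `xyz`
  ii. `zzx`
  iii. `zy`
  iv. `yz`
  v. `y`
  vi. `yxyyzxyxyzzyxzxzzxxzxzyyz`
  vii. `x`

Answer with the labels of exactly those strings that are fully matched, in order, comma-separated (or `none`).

i → no match
ii → no match
iii → no match
iv → no match
v → match
vi → no match
vii → match

v, vii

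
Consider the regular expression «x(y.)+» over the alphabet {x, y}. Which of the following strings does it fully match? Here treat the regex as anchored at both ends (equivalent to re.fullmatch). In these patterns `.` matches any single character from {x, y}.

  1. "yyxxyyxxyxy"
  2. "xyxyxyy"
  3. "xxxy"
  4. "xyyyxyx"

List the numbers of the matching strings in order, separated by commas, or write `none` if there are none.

2, 4

1 → no match — must start with "xy"
2 → match
3 → no match — must start with "xy"
4 → match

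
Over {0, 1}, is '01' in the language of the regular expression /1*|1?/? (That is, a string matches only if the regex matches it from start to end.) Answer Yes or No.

No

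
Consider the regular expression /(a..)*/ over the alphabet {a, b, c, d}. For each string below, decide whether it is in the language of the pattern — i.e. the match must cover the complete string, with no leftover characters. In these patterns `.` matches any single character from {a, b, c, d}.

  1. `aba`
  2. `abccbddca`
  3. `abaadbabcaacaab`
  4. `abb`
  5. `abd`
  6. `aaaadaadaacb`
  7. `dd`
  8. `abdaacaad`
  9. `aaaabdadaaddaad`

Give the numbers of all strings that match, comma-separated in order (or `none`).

1 → match
2 → no match
3 → match
4 → match
5 → match
6 → match
7 → no match
8 → match
9 → match

1, 3, 4, 5, 6, 8, 9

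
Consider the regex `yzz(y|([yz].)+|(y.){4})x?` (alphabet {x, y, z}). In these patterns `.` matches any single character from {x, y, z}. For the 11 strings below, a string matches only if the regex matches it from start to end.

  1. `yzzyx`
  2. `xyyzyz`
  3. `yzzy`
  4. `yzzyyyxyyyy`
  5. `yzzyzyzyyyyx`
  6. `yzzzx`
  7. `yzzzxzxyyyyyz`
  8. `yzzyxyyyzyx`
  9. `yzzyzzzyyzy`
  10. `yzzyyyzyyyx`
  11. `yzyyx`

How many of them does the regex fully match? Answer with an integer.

1 → match
2 → no match — must start with `yzz`
3 → match
4 → match
5 → match
6 → match
7 → match
8 → match
9 → match
10 → match
11 → no match — must start with `yzz`
Total matched: 9

9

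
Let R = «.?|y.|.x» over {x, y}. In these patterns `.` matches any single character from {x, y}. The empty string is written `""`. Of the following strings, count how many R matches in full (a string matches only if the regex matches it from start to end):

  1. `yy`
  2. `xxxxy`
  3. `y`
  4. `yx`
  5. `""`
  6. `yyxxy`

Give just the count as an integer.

1 → match
2 → no match
3 → match
4 → match
5 → match
6 → no match
Total matched: 4

4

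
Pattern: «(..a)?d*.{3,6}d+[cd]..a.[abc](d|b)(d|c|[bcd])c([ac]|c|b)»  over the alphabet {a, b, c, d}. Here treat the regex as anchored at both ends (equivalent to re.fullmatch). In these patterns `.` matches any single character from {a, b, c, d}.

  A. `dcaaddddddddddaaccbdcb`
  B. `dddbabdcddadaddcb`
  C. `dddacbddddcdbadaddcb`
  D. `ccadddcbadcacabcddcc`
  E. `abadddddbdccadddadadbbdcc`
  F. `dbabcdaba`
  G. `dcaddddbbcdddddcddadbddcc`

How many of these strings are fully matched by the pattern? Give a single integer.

6

A → match
B → match
C → match
D → match
E → match
F → no match
G → match
Total matched: 6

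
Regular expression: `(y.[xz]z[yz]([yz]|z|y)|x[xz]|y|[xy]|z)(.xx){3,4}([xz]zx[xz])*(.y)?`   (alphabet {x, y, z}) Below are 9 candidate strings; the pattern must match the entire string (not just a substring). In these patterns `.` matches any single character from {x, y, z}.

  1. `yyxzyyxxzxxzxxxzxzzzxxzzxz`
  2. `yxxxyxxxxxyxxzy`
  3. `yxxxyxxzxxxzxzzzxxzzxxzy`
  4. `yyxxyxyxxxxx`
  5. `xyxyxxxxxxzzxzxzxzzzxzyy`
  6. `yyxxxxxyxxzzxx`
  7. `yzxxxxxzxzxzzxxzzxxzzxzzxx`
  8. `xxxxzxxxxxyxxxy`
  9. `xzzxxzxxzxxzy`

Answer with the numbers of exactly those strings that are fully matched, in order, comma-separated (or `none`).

2, 3, 6, 8, 9

1 → no match
2 → match
3 → match
4 → no match
5 → no match
6 → match
7 → no match
8 → match
9 → match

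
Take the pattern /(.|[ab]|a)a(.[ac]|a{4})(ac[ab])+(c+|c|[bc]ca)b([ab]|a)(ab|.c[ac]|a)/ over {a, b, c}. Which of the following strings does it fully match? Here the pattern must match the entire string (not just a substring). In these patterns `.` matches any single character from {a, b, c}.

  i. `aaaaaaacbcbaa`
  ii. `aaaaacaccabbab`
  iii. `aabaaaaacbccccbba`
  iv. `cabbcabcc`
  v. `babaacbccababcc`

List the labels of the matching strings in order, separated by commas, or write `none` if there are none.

i, ii, v

i → match
ii → match
iii → no match
iv → no match
v → match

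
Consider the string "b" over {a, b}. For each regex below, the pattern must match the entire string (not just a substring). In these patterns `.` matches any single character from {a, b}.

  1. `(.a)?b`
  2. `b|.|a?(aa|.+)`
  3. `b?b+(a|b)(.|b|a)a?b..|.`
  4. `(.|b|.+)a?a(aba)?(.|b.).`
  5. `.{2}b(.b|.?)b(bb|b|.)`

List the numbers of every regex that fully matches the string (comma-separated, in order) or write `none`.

1, 2, 3

1 → match
2 → match
3 → match
4 → no match
5 → no match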